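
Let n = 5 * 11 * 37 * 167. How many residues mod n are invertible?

239040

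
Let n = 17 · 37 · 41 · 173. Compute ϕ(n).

3962880

φ(17) = 17 − 1 = 16.
φ(37) = 37 − 1 = 36.
φ(41) = 41 − 1 = 40.
φ(173) = 173 − 1 = 172.
Since φ is multiplicative, φ(4461497) = 16 · 36 · 40 · 172 = 3962880.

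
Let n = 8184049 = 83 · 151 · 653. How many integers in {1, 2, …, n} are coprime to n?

8019600

φ(83) = 83 − 1 = 82.
φ(151) = 151 − 1 = 150.
φ(653) = 653 − 1 = 652.
Multiply: 82 · 150 · 652 = 8019600.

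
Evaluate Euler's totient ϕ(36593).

33264

First factor: 36593 = 23 · 37 · 43.
φ(36593) = 36593 · (1 − 1/23) · (1 − 1/37) · (1 − 1/43)
       = 36593 · 33264/36593 = 33264.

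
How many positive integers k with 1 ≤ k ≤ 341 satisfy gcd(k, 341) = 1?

Factor 341: 341 = 11 · 31.
φ(11) = 11 − 1 = 10.
φ(31) = 31 − 1 = 30.
φ(341) = 10 × 30 = 300.

300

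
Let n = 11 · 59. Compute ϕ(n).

580

φ(649) = 649 · (1 − 1/11) · (1 − 1/59)
       = 649 · 580/649 = 580.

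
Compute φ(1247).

1176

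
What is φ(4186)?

Factor 4186: 4186 = 2 * 7 * 13 * 23.
φ(4186) = 4186 · (1 − 1/2) · (1 − 1/7) · (1 − 1/13) · (1 − 1/23)
       = 4186 · 1584/4186 = 1584.

1584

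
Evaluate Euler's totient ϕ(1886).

Prime factorization: 1886 = 2 · 23 · 41.
φ(2) = 2 − 1 = 1.
φ(23) = 23 − 1 = 22.
φ(41) = 41 − 1 = 40.
φ(1886) = 1 × 22 × 40 = 880.

880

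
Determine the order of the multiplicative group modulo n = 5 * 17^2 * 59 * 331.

20824320

φ(5) = 5 − 1 = 4.
φ(17^2) = 17^2 − 17^1 = 289 − 17 = 272.
φ(59) = 59 − 1 = 58.
φ(331) = 331 − 1 = 330.
Multiply: 4 · 272 · 58 · 330 = 20824320.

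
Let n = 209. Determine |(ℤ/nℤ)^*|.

180

Prime factorization: 209 = 11 * 19.
φ(209) = 209 · (1 − 1/11) · (1 − 1/19)
       = 209 · 180/209 = 180.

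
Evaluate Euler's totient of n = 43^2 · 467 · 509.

427530768

φ(439512847) = 439512847 · (1 − 1/43) · (1 − 1/467) · (1 − 1/509)
       = 439512847 · 9942576/10221229 = 427530768.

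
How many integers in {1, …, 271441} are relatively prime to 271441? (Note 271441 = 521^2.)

270920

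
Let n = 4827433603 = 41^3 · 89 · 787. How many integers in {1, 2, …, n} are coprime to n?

φ(41^3) = 41^3 − 41^2 = 68921 − 1681 = 67240.
φ(89) = 89 − 1 = 88.
φ(787) = 787 − 1 = 786.
φ(4827433603) = 67240 × 88 × 786 = 4650856320.

4650856320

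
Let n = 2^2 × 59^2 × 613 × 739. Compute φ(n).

φ(2^2) = 2^2 − 2^1 = 4 − 2 = 2.
φ(59^2) = 59^1·(59−1) = 59·58 = 3422.
φ(613) = 613 − 1 = 612.
φ(739) = 739 − 1 = 738.
Since φ is multiplicative, φ(6307669468) = 2 · 3422 · 612 · 738 = 3091133664.

3091133664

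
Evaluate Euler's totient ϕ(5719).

4536

First factor: 5719 = 7 · 19 · 43.
φ(7) = 7 − 1 = 6.
φ(19) = 19 − 1 = 18.
φ(43) = 43 − 1 = 42.
Since φ is multiplicative, φ(5719) = 6 · 18 · 42 = 4536.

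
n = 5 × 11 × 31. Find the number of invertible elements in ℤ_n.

1200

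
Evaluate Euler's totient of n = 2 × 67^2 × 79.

344916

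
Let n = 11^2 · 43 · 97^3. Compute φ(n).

4173079680

φ(11^2) = 11^1·(11−1) = 11·10 = 110.
φ(43) = 43 − 1 = 42.
φ(97^3) = 97^3 − 97^2 = 912673 − 9409 = 903264.
Since φ is multiplicative, φ(4748637619) = 110 · 42 · 903264 = 4173079680.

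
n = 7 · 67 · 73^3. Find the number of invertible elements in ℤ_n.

φ(182448973) = 182448973 · (1 − 1/7) · (1 − 1/67) · (1 − 1/73)
       = 182448973 · 28512/34237 = 151940448.

151940448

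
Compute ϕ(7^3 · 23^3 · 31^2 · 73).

φ(7^3) = 7^3 − 7^2 = 343 − 49 = 294.
φ(23^3) = 23^3 − 23^2 = 12167 − 529 = 11638.
φ(31^2) = 31^2 − 31^1 = 961 − 31 = 930.
φ(73) = 73 − 1 = 72.
φ(292768181993) = 294 × 11638 × 930 × 72 = 229108461120.

229108461120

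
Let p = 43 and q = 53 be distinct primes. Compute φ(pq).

2184

For distinct primes, φ(pq) = (p−1)(q−1) = 42 × 52 = 2184.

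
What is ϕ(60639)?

35840

First factor: 60639 = 3 × 17 × 29 × 41.
φ(3) = 3 − 1 = 2.
φ(17) = 17 − 1 = 16.
φ(29) = 29 − 1 = 28.
φ(41) = 41 − 1 = 40.
Multiply: 2 · 16 · 28 · 40 = 35840.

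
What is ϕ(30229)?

First factor: 30229 = 19 · 37 · 43.
φ(19) = 19 − 1 = 18.
φ(37) = 37 − 1 = 36.
φ(43) = 43 − 1 = 42.
Since φ is multiplicative, φ(30229) = 18 · 36 · 42 = 27216.

27216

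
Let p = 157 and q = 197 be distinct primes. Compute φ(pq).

30576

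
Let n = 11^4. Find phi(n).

13310

φ(14641) = 14641 · (1 − 1/11)
       = 14641 · 10/11 = 13310.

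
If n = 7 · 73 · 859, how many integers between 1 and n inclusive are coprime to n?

φ(438949) = 438949 · (1 − 1/7) · (1 − 1/73) · (1 − 1/859)
       = 438949 · 370656/438949 = 370656.

370656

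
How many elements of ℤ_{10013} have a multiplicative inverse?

First factor: 10013 = 17 × 19 × 31.
φ(17) = 17 − 1 = 16.
φ(19) = 19 − 1 = 18.
φ(31) = 31 − 1 = 30.
Multiply: 16 · 18 · 30 = 8640.

8640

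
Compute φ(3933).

2376

Prime factorization: 3933 = 3^2 · 19 · 23.
φ(3^2) = 3^1·(3−1) = 3·2 = 6.
φ(19) = 19 − 1 = 18.
φ(23) = 23 − 1 = 22.
φ(3933) = 6 × 18 × 22 = 2376.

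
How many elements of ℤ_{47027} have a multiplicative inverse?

43200

First factor: 47027 = 31 × 37 × 41.
φ(47027) = 47027 · (1 − 1/31) · (1 − 1/37) · (1 − 1/41)
       = 47027 · 43200/47027 = 43200.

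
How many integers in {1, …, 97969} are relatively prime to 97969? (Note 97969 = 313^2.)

97656

φ(97969) = 97969 · (1 − 1/313)
       = 97969 · 312/313 = 97656.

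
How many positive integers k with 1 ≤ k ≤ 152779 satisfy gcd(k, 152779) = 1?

Prime factorization: 152779 = 11 * 17 * 19 * 43.
φ(11) = 11 − 1 = 10.
φ(17) = 17 − 1 = 16.
φ(19) = 19 − 1 = 18.
φ(43) = 43 − 1 = 42.
Since φ is multiplicative, φ(152779) = 10 · 16 · 18 · 42 = 120960.

120960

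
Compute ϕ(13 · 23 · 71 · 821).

φ(17429009) = 17429009 · (1 − 1/13) · (1 − 1/23) · (1 − 1/71) · (1 − 1/821)
       = 17429009 · 15153600/17429009 = 15153600.

15153600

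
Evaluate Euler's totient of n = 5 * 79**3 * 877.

φ(2161976015) = 2161976015 · (1 − 1/5) · (1 − 1/79) · (1 − 1/877)
       = 2161976015 · 273312/346415 = 1705740192.

1705740192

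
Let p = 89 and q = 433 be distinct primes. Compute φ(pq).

φ(89) = 89 − 1 = 88.
φ(433) = 433 − 1 = 432.
Multiply: 88 · 432 = 38016.

38016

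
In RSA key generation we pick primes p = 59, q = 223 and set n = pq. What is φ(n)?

φ(n) = (p − 1)(q − 1) = (59−1)(223−1) = 58·222 = 12876.

12876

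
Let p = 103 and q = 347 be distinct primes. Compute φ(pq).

35292

φ(35741) = 35741 · (1 − 1/103) · (1 − 1/347)
       = 35741 · 35292/35741 = 35292.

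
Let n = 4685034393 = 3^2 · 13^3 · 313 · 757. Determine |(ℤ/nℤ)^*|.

2870090496

φ(4685034393) = 4685034393 · (1 − 1/3) · (1 − 1/13) · (1 − 1/313) · (1 − 1/757)
       = 4685034393 · 5660928/9240699 = 2870090496.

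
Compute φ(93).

60

93 = 3 * 31.
φ(93) = 93 · (1 − 1/3) · (1 − 1/31)
       = 93 · 60/93 = 60.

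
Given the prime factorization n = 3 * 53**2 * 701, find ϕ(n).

3858400

φ(5907327) = 5907327 · (1 − 1/3) · (1 − 1/53) · (1 − 1/701)
       = 5907327 · 72800/111459 = 3858400.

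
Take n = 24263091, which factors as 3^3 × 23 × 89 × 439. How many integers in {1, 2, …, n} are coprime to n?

15263424

φ(24263091) = 24263091 · (1 − 1/3) · (1 − 1/23) · (1 − 1/89) · (1 − 1/439)
       = 24263091 · 1695936/2695899 = 15263424.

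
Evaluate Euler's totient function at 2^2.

φ(2^2) = 2^1·(2−1) = 2·1 = 2.

2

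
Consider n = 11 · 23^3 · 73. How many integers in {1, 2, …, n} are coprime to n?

8379360

φ(11) = 11 − 1 = 10.
φ(23^3) = 23^3 − 23^2 = 12167 − 529 = 11638.
φ(73) = 73 − 1 = 72.
Since φ is multiplicative, φ(9770101) = 10 · 11638 · 72 = 8379360.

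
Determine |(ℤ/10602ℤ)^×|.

3240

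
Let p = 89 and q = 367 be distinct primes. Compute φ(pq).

32208

φ(pq) = (p−1)(q−1) = 88 · 366 = 32208.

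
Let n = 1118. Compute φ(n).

Factor 1118: 1118 = 2 × 13 × 43.
φ(2) = 2 − 1 = 1.
φ(13) = 13 − 1 = 12.
φ(43) = 43 − 1 = 42.
Multiply: 1 · 12 · 42 = 504.

504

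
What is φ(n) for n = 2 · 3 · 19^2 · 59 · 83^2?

φ(880372866) = 880372866 · (1 − 1/2) · (1 − 1/3) · (1 − 1/19) · (1 − 1/59) · (1 − 1/83)
       = 880372866 · 171216/558258 = 270007632.

270007632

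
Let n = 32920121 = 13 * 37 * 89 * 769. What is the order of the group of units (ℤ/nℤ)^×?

29196288

φ(32920121) = 32920121 · (1 − 1/13) · (1 − 1/37) · (1 − 1/89) · (1 − 1/769)
       = 32920121 · 29196288/32920121 = 29196288.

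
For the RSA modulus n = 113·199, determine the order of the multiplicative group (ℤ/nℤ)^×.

φ(pq) = (p−1)(q−1) = 112 · 198 = 22176.

22176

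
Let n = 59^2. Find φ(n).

3422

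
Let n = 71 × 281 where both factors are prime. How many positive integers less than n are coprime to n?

φ(71) = 71 − 1 = 70.
φ(281) = 281 − 1 = 280.
φ(19951) = 70 × 280 = 19600.

19600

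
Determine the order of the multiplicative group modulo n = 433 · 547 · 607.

φ(143768557) = 143768557 · (1 − 1/433) · (1 − 1/547) · (1 − 1/607)
       = 143768557 · 142938432/143768557 = 142938432.

142938432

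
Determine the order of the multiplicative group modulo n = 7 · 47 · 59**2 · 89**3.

658342318656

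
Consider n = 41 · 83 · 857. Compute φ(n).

φ(41) = 41 − 1 = 40.
φ(83) = 83 − 1 = 82.
φ(857) = 857 − 1 = 856.
φ(2916371) = 40 × 82 × 856 = 2807680.

2807680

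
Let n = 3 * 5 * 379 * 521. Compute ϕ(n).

1572480

φ(3) = 3 − 1 = 2.
φ(5) = 5 − 1 = 4.
φ(379) = 379 − 1 = 378.
φ(521) = 521 − 1 = 520.
Since φ is multiplicative, φ(2961885) = 2 · 4 · 378 · 520 = 1572480.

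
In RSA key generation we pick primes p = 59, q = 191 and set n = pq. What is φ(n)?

11020

φ(pq) = (p−1)(q−1) = 58 · 190 = 11020.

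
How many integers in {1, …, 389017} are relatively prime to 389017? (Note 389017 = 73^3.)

φ(73^3) = 73^2·(73−1) = 5329·72 = 383688.

383688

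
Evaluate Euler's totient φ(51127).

47040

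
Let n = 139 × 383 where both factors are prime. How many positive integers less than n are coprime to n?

52716

φ(n) = (p − 1)(q − 1) = (139−1)(383−1) = 138·382 = 52716.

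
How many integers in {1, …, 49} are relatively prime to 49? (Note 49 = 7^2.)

42

φ(7^2) = 7^2 − 7^1 = 49 − 7 = 42.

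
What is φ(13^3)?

φ(13^3) = 13^2·(13−1) = 169·12 = 2028.

2028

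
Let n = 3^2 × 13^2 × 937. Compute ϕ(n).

876096

φ(1425177) = 1425177 · (1 − 1/3) · (1 − 1/13) · (1 − 1/937)
       = 1425177 · 22464/36543 = 876096.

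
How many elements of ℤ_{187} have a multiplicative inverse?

Prime factorization: 187 = 11 * 17.
φ(11) = 11 − 1 = 10.
φ(17) = 17 − 1 = 16.
Since φ is multiplicative, φ(187) = 10 · 16 = 160.

160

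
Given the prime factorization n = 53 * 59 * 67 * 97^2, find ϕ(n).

φ(53) = 53 − 1 = 52.
φ(59) = 59 − 1 = 58.
φ(67) = 67 − 1 = 66.
φ(97^2) = 97^2 − 97^1 = 9409 − 97 = 9312.
Multiply: 52 · 58 · 66 · 9312 = 1853609472.

1853609472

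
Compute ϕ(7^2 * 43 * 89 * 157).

24216192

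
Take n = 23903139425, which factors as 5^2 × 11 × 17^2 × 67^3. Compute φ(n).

φ(5^2) = 5^2 − 5^1 = 25 − 5 = 20.
φ(11) = 11 − 1 = 10.
φ(17^2) = 17^1·(17−1) = 17·16 = 272.
φ(67^3) = 67^3 − 67^2 = 300763 − 4489 = 296274.
φ(23903139425) = 20 × 10 × 272 × 296274 = 16117305600.

16117305600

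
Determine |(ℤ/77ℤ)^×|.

Prime factorization: 77 = 7 × 11.
φ(77) = 77 · (1 − 1/7) · (1 − 1/11)
       = 77 · 60/77 = 60.

60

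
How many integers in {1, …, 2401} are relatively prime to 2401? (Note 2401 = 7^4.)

2058

φ(2401) = 2401 · (1 − 1/7)
       = 2401 · 6/7 = 2058.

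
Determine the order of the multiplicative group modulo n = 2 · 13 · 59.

696

φ(2) = 2 − 1 = 1.
φ(13) = 13 − 1 = 12.
φ(59) = 59 − 1 = 58.
Multiply: 1 · 12 · 58 = 696.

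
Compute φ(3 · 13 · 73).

1728

φ(2847) = 2847 · (1 − 1/3) · (1 − 1/13) · (1 − 1/73)
       = 2847 · 1728/2847 = 1728.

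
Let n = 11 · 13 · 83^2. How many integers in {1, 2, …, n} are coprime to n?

φ(11) = 11 − 1 = 10.
φ(13) = 13 − 1 = 12.
φ(83^2) = 83^2 − 83^1 = 6889 − 83 = 6806.
Multiply: 10 · 12 · 6806 = 816720.

816720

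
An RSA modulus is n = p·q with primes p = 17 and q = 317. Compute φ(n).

5056

φ(17) = 17 − 1 = 16.
φ(317) = 317 − 1 = 316.
Since φ is multiplicative, φ(5389) = 16 · 316 = 5056.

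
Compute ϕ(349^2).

121452

φ(349^2) = 349^2 − 349^1 = 121801 − 349 = 121452.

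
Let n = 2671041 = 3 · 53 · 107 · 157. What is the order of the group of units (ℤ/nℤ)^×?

φ(2671041) = 2671041 · (1 − 1/3) · (1 − 1/53) · (1 − 1/107) · (1 − 1/157)
       = 2671041 · 1719744/2671041 = 1719744.

1719744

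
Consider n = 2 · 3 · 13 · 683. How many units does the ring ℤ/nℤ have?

φ(53274) = 53274 · (1 − 1/2) · (1 − 1/3) · (1 − 1/13) · (1 − 1/683)
       = 53274 · 16368/53274 = 16368.

16368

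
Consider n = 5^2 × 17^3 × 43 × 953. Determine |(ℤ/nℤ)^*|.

3697720320

φ(5^2) = 5^2 − 5^1 = 25 − 5 = 20.
φ(17^3) = 17^3 − 17^2 = 4913 − 289 = 4624.
φ(43) = 43 − 1 = 42.
φ(953) = 953 − 1 = 952.
φ(5033245675) = 20 × 4624 × 42 × 952 = 3697720320.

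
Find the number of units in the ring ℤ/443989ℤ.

First factor: 443989 = 7^2 · 13 · 17 · 41.
φ(443989) = 443989 · (1 − 1/7) · (1 − 1/13) · (1 − 1/17) · (1 − 1/41)
       = 443989 · 46080/63427 = 322560.

322560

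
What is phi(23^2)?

φ(529) = 529 · (1 − 1/23)
       = 529 · 22/23 = 506.

506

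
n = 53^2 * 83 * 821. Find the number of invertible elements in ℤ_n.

φ(191413687) = 191413687 · (1 − 1/53) · (1 − 1/83) · (1 − 1/821)
       = 191413687 · 3496480/3611579 = 185313440.

185313440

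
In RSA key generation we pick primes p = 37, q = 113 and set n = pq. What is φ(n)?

4032

For distinct primes, φ(pq) = (p−1)(q−1) = 36 × 112 = 4032.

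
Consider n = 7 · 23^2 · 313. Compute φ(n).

947232

φ(7) = 7 − 1 = 6.
φ(23^2) = 23^2 − 23^1 = 529 − 23 = 506.
φ(313) = 313 − 1 = 312.
Since φ is multiplicative, φ(1159039) = 6 · 506 · 312 = 947232.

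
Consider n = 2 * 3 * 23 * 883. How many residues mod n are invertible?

38808

φ(121854) = 121854 · (1 − 1/2) · (1 − 1/3) · (1 − 1/23) · (1 − 1/883)
       = 121854 · 38808/121854 = 38808.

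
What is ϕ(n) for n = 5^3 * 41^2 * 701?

φ(147297625) = 147297625 · (1 − 1/5) · (1 − 1/41) · (1 − 1/701)
       = 147297625 · 112000/143705 = 114800000.

114800000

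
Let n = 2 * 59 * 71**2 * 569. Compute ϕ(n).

163731680

φ(338462822) = 338462822 · (1 − 1/2) · (1 − 1/59) · (1 − 1/71) · (1 − 1/569)
       = 338462822 · 2306080/4767082 = 163731680.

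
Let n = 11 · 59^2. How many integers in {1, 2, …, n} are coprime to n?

34220

φ(11) = 11 − 1 = 10.
φ(59^2) = 59^2 − 59^1 = 3481 − 59 = 3422.
Multiply: 10 · 3422 = 34220.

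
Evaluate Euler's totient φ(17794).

Factor 17794: 17794 = 2 · 7 · 31 · 41.
φ(17794) = 17794 · (1 − 1/2) · (1 − 1/7) · (1 − 1/31) · (1 − 1/41)
       = 17794 · 7200/17794 = 7200.

7200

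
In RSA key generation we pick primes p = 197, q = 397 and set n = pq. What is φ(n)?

77616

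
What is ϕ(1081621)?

950400

First factor: 1081621 = 23 · 31 · 37 · 41.
φ(1081621) = 1081621 · (1 − 1/23) · (1 − 1/31) · (1 − 1/37) · (1 − 1/41)
       = 1081621 · 950400/1081621 = 950400.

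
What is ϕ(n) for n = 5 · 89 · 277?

φ(123265) = 123265 · (1 − 1/5) · (1 − 1/89) · (1 − 1/277)
       = 123265 · 97152/123265 = 97152.

97152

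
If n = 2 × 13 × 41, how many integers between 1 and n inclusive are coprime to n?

φ(1066) = 1066 · (1 − 1/2) · (1 − 1/13) · (1 − 1/41)
       = 1066 · 480/1066 = 480.

480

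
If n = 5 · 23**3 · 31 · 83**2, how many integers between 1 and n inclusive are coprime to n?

φ(12991861765) = 12991861765 · (1 − 1/5) · (1 − 1/23) · (1 − 1/31) · (1 − 1/83)
       = 12991861765 · 216480/295895 = 9504987360.

9504987360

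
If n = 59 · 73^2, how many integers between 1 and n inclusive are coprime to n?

φ(59) = 59 − 1 = 58.
φ(73^2) = 73^2 − 73^1 = 5329 − 73 = 5256.
φ(314411) = 58 × 5256 = 304848.

304848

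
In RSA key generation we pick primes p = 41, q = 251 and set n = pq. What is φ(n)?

10000

φ(pq) = (p−1)(q−1) = 40 · 250 = 10000.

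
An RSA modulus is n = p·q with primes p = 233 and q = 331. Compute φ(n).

76560

φ(n) = (p − 1)(q − 1) = (233−1)(331−1) = 232·330 = 76560.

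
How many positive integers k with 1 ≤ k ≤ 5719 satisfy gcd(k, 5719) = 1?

4536

5719 = 7 × 19 × 43.
φ(7) = 7 − 1 = 6.
φ(19) = 19 − 1 = 18.
φ(43) = 43 − 1 = 42.
Since φ is multiplicative, φ(5719) = 6 · 18 · 42 = 4536.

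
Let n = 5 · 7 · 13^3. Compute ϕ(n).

φ(5) = 5 − 1 = 4.
φ(7) = 7 − 1 = 6.
φ(13^3) = 13^2·(13−1) = 169·12 = 2028.
Since φ is multiplicative, φ(76895) = 4 · 6 · 2028 = 48672.

48672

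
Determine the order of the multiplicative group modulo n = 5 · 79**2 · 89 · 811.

1756909440

φ(5) = 5 − 1 = 4.
φ(79^2) = 79^1·(79−1) = 79·78 = 6162.
φ(89) = 89 − 1 = 88.
φ(811) = 811 − 1 = 810.
φ(2252345695) = 4 × 6162 × 88 × 810 = 1756909440.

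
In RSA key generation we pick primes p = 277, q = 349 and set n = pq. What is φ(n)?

96048

φ(96673) = 96673 · (1 − 1/277) · (1 − 1/349)
       = 96673 · 96048/96673 = 96048.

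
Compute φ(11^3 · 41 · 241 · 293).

3391872000

φ(3853422023) = 3853422023 · (1 − 1/11) · (1 − 1/41) · (1 − 1/241) · (1 − 1/293)
       = 3853422023 · 28032000/31846463 = 3391872000.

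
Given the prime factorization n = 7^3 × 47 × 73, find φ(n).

973728

φ(1176833) = 1176833 · (1 − 1/7) · (1 − 1/47) · (1 − 1/73)
       = 1176833 · 19872/24017 = 973728.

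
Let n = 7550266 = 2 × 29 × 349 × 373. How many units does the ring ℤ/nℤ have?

3624768

φ(7550266) = 7550266 · (1 − 1/2) · (1 − 1/29) · (1 − 1/349) · (1 − 1/373)
       = 7550266 · 3624768/7550266 = 3624768.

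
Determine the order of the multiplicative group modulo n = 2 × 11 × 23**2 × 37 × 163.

29509920

φ(2) = 2 − 1 = 1.
φ(11) = 11 − 1 = 10.
φ(23^2) = 23^1·(23−1) = 23·22 = 506.
φ(37) = 37 − 1 = 36.
φ(163) = 163 − 1 = 162.
φ(70188778) = 1 × 10 × 506 × 36 × 162 = 29509920.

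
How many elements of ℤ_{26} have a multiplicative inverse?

12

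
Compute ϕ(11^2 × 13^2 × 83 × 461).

φ(11^2) = 11^2 − 11^1 = 121 − 11 = 110.
φ(13^2) = 13^2 − 13^1 = 169 − 13 = 156.
φ(83) = 83 − 1 = 82.
φ(461) = 461 − 1 = 460.
Multiply: 110 · 156 · 82 · 460 = 647275200.

647275200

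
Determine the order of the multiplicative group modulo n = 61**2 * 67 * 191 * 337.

φ(16047143669) = 16047143669 · (1 − 1/61) · (1 − 1/67) · (1 − 1/191) · (1 − 1/337)
       = 16047143669 · 252806400/263067929 = 15421190400.

15421190400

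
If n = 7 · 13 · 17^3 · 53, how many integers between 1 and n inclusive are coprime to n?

φ(23695399) = 23695399 · (1 − 1/7) · (1 − 1/13) · (1 − 1/17) · (1 − 1/53)
       = 23695399 · 59904/81991 = 17312256.

17312256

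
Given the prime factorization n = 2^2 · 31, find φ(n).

φ(124) = 124 · (1 − 1/2) · (1 − 1/31)
       = 124 · 30/62 = 60.

60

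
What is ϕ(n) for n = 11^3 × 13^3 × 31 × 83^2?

φ(11^3) = 11^2·(11−1) = 121·10 = 1210.
φ(13^3) = 13^3 − 13^2 = 2197 − 169 = 2028.
φ(31) = 31 − 1 = 30.
φ(83^2) = 83^2 − 83^1 = 6889 − 83 = 6806.
φ(624490722713) = 1210 × 2028 × 30 × 6806 = 501033218400.

501033218400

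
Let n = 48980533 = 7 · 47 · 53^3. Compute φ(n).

40314768

φ(48980533) = 48980533 · (1 − 1/7) · (1 − 1/47) · (1 − 1/53)
       = 48980533 · 14352/17437 = 40314768.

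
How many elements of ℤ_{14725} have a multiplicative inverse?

Prime factorization: 14725 = 5^2 × 19 × 31.
φ(5^2) = 5^1·(5−1) = 5·4 = 20.
φ(19) = 19 − 1 = 18.
φ(31) = 31 − 1 = 30.
Multiply: 20 · 18 · 30 = 10800.

10800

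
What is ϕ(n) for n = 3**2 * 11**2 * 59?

38280

φ(64251) = 64251 · (1 − 1/3) · (1 − 1/11) · (1 − 1/59)
       = 64251 · 1160/1947 = 38280.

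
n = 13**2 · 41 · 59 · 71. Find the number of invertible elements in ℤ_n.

25334400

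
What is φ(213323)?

184800

First factor: 213323 = 11**2 · 41 · 43.
φ(11^2) = 11^1·(11−1) = 11·10 = 110.
φ(41) = 41 − 1 = 40.
φ(43) = 43 − 1 = 42.
φ(213323) = 110 × 40 × 42 = 184800.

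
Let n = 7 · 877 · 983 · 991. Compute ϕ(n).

5109778080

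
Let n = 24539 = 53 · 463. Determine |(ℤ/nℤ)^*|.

φ(53) = 53 − 1 = 52.
φ(463) = 463 − 1 = 462.
φ(24539) = 52 × 462 = 24024.

24024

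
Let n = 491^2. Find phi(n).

φ(491^2) = 491^2 − 491^1 = 241081 − 491 = 240590.

240590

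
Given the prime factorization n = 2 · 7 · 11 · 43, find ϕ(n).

2520

φ(2) = 2 − 1 = 1.
φ(7) = 7 − 1 = 6.
φ(11) = 11 − 1 = 10.
φ(43) = 43 − 1 = 42.
Since φ is multiplicative, φ(6622) = 1 · 6 · 10 · 42 = 2520.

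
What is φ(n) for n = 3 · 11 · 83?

φ(3) = 3 − 1 = 2.
φ(11) = 11 − 1 = 10.
φ(83) = 83 − 1 = 82.
Since φ is multiplicative, φ(2739) = 2 · 10 · 82 = 1640.

1640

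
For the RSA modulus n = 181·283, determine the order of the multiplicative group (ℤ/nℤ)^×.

50760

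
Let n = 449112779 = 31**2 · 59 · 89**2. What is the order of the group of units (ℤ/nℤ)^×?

422458080

φ(31^2) = 31^1·(31−1) = 31·30 = 930.
φ(59) = 59 − 1 = 58.
φ(89^2) = 89^2 − 89^1 = 7921 − 89 = 7832.
φ(449112779) = 930 × 58 × 7832 = 422458080.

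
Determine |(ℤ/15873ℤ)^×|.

Prime factorization: 15873 = 3 * 11 * 13 * 37.
φ(15873) = 15873 · (1 − 1/3) · (1 − 1/11) · (1 − 1/13) · (1 − 1/37)
       = 15873 · 8640/15873 = 8640.

8640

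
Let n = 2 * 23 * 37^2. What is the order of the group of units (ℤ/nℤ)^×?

29304

φ(2) = 2 − 1 = 1.
φ(23) = 23 − 1 = 22.
φ(37^2) = 37^2 − 37^1 = 1369 − 37 = 1332.
φ(62974) = 1 × 22 × 1332 = 29304.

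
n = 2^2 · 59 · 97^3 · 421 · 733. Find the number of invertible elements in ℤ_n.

φ(66468101785004) = 66468101785004 · (1 − 1/2) · (1 − 1/59) · (1 − 1/97) · (1 − 1/421) · (1 − 1/733)
       = 66468101785004 · 1711825920/3532155478 = 32213140162560.

32213140162560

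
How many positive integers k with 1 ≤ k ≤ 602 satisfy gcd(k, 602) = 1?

252

Factor 602: 602 = 2 * 7 * 43.
φ(2) = 2 − 1 = 1.
φ(7) = 7 − 1 = 6.
φ(43) = 43 − 1 = 42.
Multiply: 1 · 6 · 42 = 252.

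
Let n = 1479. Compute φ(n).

1479 = 3 · 17 · 29.
φ(1479) = 1479 · (1 − 1/3) · (1 − 1/17) · (1 − 1/29)
       = 1479 · 896/1479 = 896.

896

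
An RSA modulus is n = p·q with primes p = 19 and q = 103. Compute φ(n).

1836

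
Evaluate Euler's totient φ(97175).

68640

97175 = 5^2 × 13^2 × 23.
φ(97175) = 97175 · (1 − 1/5) · (1 − 1/13) · (1 − 1/23)
       = 97175 · 1056/1495 = 68640.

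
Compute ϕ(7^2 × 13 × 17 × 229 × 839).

1540740096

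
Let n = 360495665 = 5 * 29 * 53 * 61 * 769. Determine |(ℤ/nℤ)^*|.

φ(360495665) = 360495665 · (1 − 1/5) · (1 − 1/29) · (1 − 1/53) · (1 − 1/61) · (1 − 1/769)
       = 360495665 · 268369920/360495665 = 268369920.

268369920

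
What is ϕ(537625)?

Factor 537625: 537625 = 5^3 · 11 · 17 · 23.
φ(5^3) = 5^3 − 5^2 = 125 − 25 = 100.
φ(11) = 11 − 1 = 10.
φ(17) = 17 − 1 = 16.
φ(23) = 23 − 1 = 22.
Since φ is multiplicative, φ(537625) = 100 · 10 · 16 · 22 = 352000.

352000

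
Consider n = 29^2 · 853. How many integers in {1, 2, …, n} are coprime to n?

φ(717373) = 717373 · (1 − 1/29) · (1 − 1/853)
       = 717373 · 23856/24737 = 691824.

691824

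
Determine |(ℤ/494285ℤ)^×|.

Factor 494285: 494285 = 5 × 11**2 × 19 × 43.
φ(494285) = 494285 · (1 − 1/5) · (1 − 1/11) · (1 − 1/19) · (1 − 1/43)
       = 494285 · 30240/44935 = 332640.

332640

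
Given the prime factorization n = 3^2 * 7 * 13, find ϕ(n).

φ(819) = 819 · (1 − 1/3) · (1 − 1/7) · (1 − 1/13)
       = 819 · 144/273 = 432.

432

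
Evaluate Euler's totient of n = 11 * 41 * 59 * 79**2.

φ(166066769) = 166066769 · (1 − 1/11) · (1 − 1/41) · (1 − 1/59) · (1 − 1/79)
       = 166066769 · 1809600/2102111 = 142958400.

142958400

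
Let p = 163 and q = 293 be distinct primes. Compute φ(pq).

φ(pq) = (p−1)(q−1) = 162 · 292 = 47304.

47304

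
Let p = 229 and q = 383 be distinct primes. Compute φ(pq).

87096

φ(87707) = 87707 · (1 − 1/229) · (1 − 1/383)
       = 87707 · 87096/87707 = 87096.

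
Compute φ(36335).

26208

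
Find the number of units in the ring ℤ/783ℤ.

504

First factor: 783 = 3**3 · 29.
φ(3^3) = 3^2·(3−1) = 9·2 = 18.
φ(29) = 29 − 1 = 28.
φ(783) = 18 × 28 = 504.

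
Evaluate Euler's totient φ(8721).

Prime factorization: 8721 = 3^3 · 17 · 19.
φ(8721) = 8721 · (1 − 1/3) · (1 − 1/17) · (1 − 1/19)
       = 8721 · 576/969 = 5184.

5184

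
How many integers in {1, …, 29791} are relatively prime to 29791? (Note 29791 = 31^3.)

28830

φ(29791) = 29791 · (1 − 1/31)
       = 29791 · 30/31 = 28830.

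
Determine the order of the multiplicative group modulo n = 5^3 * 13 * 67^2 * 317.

1676822400

φ(5^3) = 5^2·(5−1) = 25·4 = 100.
φ(13) = 13 − 1 = 12.
φ(67^2) = 67^1·(67−1) = 67·66 = 4422.
φ(317) = 317 − 1 = 316.
Since φ is multiplicative, φ(2312396125) = 100 · 12 · 4422 · 316 = 1676822400.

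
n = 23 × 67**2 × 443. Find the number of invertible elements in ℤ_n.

φ(45738421) = 45738421 · (1 − 1/23) · (1 − 1/67) · (1 − 1/443)
       = 45738421 · 641784/682663 = 42999528.

42999528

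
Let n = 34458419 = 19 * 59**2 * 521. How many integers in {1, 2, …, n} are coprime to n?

φ(34458419) = 34458419 · (1 − 1/19) · (1 − 1/59) · (1 − 1/521)
       = 34458419 · 542880/584041 = 32029920.

32029920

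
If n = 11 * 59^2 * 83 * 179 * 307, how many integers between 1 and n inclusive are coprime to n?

152839386720

φ(174649041809) = 174649041809 · (1 − 1/11) · (1 − 1/59) · (1 − 1/83) · (1 − 1/179) · (1 − 1/307)
       = 174649041809 · 2590498080/2960153251 = 152839386720.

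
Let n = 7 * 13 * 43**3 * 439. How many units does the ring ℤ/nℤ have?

φ(7) = 7 − 1 = 6.
φ(13) = 13 − 1 = 12.
φ(43^3) = 43^2·(43−1) = 1849·42 = 77658.
φ(439) = 439 − 1 = 438.
Since φ is multiplicative, φ(3176225143) = 6 · 12 · 77658 · 438 = 2449022688.

2449022688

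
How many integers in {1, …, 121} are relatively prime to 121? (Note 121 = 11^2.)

φ(121) = 121 · (1 − 1/11)
       = 121 · 10/11 = 110.

110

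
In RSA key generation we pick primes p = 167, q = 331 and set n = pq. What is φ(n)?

φ(pq) = (p−1)(q−1) = 166 · 330 = 54780.

54780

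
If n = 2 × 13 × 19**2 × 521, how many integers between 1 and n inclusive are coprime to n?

φ(2) = 2 − 1 = 1.
φ(13) = 13 − 1 = 12.
φ(19^2) = 19^1·(19−1) = 19·18 = 342.
φ(521) = 521 − 1 = 520.
Multiply: 1 · 12 · 342 · 520 = 2134080.

2134080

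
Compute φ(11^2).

φ(11^2) = 11^1·(11−1) = 11·10 = 110.

110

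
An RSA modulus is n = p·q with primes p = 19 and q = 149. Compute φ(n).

2664

φ(2831) = 2831 · (1 − 1/19) · (1 − 1/149)
       = 2831 · 2664/2831 = 2664.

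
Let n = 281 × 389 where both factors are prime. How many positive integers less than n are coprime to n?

108640

φ(pq) = (p−1)(q−1) = 280 · 388 = 108640.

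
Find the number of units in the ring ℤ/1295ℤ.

First factor: 1295 = 5 * 7 * 37.
φ(5) = 5 − 1 = 4.
φ(7) = 7 − 1 = 6.
φ(37) = 37 − 1 = 36.
φ(1295) = 4 × 6 × 36 = 864.

864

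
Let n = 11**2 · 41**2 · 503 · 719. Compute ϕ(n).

φ(73561395457) = 73561395457 · (1 − 1/11) · (1 − 1/41) · (1 − 1/503) · (1 − 1/719)
       = 73561395457 · 144174400/163107307 = 65022654400.

65022654400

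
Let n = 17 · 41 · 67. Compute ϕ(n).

φ(17) = 17 − 1 = 16.
φ(41) = 41 − 1 = 40.
φ(67) = 67 − 1 = 66.
Multiply: 16 · 40 · 66 = 42240.

42240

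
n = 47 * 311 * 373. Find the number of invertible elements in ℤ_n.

5304720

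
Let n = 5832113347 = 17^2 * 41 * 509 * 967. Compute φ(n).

φ(5832113347) = 5832113347 · (1 − 1/17) · (1 − 1/41) · (1 − 1/509) · (1 − 1/967)
       = 5832113347 · 314065920/343065491 = 5339120640.

5339120640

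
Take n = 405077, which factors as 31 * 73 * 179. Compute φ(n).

384480

φ(405077) = 405077 · (1 − 1/31) · (1 − 1/73) · (1 − 1/179)
       = 405077 · 384480/405077 = 384480.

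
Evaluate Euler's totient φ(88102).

88102 = 2 * 7**2 * 29 * 31.
φ(2) = 2 − 1 = 1.
φ(7^2) = 7^2 − 7^1 = 49 − 7 = 42.
φ(29) = 29 − 1 = 28.
φ(31) = 31 − 1 = 30.
Since φ is multiplicative, φ(88102) = 1 · 42 · 28 · 30 = 35280.

35280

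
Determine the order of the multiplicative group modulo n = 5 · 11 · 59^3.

8075920

φ(11295845) = 11295845 · (1 − 1/5) · (1 − 1/11) · (1 − 1/59)
       = 11295845 · 2320/3245 = 8075920.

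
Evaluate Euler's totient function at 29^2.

812

φ(29^2) = 29^2 − 29^1 = 841 − 29 = 812.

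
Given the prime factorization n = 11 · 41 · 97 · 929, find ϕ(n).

φ(11) = 11 − 1 = 10.
φ(41) = 41 − 1 = 40.
φ(97) = 97 − 1 = 96.
φ(929) = 929 − 1 = 928.
Multiply: 10 · 40 · 96 · 928 = 35635200.

35635200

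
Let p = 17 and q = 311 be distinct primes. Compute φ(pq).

4960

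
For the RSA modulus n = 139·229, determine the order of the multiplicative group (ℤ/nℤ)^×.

31464

φ(pq) = (p−1)(q−1) = 138 · 228 = 31464.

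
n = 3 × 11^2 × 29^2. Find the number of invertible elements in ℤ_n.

178640

φ(305283) = 305283 · (1 − 1/3) · (1 − 1/11) · (1 − 1/29)
       = 305283 · 560/957 = 178640.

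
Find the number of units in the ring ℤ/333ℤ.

Prime factorization: 333 = 3^2 * 37.
φ(333) = 333 · (1 − 1/3) · (1 − 1/37)
       = 333 · 72/111 = 216.

216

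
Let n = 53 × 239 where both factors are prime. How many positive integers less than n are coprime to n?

φ(n) = (p − 1)(q − 1) = (53−1)(239−1) = 52·238 = 12376.

12376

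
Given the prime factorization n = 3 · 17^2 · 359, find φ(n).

φ(3) = 3 − 1 = 2.
φ(17^2) = 17^2 − 17^1 = 289 − 17 = 272.
φ(359) = 359 − 1 = 358.
φ(311253) = 2 × 272 × 358 = 194752.

194752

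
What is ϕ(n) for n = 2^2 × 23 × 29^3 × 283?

φ(2^2) = 2^2 − 2^1 = 4 − 2 = 2.
φ(23) = 23 − 1 = 22.
φ(29^3) = 29^2·(29−1) = 841·28 = 23548.
φ(283) = 283 − 1 = 282.
Multiply: 2 · 22 · 23548 · 282 = 292183584.

292183584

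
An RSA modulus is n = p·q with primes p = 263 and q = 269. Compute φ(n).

70216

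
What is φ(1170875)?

Factor 1170875: 1170875 = 5^3 · 17 · 19 · 29.
φ(5^3) = 5^3 − 5^2 = 125 − 25 = 100.
φ(17) = 17 − 1 = 16.
φ(19) = 19 − 1 = 18.
φ(29) = 29 − 1 = 28.
Multiply: 100 · 16 · 18 · 28 = 806400.

806400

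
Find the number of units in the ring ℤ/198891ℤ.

100800

Prime factorization: 198891 = 3**2 · 7**2 · 11 · 41.
φ(198891) = 198891 · (1 − 1/3) · (1 − 1/7) · (1 − 1/11) · (1 − 1/41)
       = 198891 · 4800/9471 = 100800.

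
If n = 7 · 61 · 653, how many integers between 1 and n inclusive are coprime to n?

φ(278831) = 278831 · (1 − 1/7) · (1 − 1/61) · (1 − 1/653)
       = 278831 · 234720/278831 = 234720.

234720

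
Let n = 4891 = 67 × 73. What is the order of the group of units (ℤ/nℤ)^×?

φ(67) = 67 − 1 = 66.
φ(73) = 73 − 1 = 72.
Multiply: 66 · 72 = 4752.

4752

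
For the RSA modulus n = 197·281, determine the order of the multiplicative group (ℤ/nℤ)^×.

For distinct primes, φ(pq) = (p−1)(q−1) = 196 × 280 = 54880.

54880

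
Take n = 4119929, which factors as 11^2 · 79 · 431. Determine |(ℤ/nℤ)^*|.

3689400

φ(4119929) = 4119929 · (1 − 1/11) · (1 − 1/79) · (1 − 1/431)
       = 4119929 · 335400/374539 = 3689400.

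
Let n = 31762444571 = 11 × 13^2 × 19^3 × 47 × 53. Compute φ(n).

24247416960

φ(11) = 11 − 1 = 10.
φ(13^2) = 13^2 − 13^1 = 169 − 13 = 156.
φ(19^3) = 19^2·(19−1) = 361·18 = 6498.
φ(47) = 47 − 1 = 46.
φ(53) = 53 − 1 = 52.
Since φ is multiplicative, φ(31762444571) = 10 · 156 · 6498 · 46 · 52 = 24247416960.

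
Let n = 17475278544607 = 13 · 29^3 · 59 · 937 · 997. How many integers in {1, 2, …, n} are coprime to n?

15279123944448

φ(13) = 13 − 1 = 12.
φ(29^3) = 29^3 − 29^2 = 24389 − 841 = 23548.
φ(59) = 59 − 1 = 58.
φ(937) = 937 − 1 = 936.
φ(997) = 997 − 1 = 996.
φ(17475278544607) = 12 × 23548 × 58 × 936 × 996 = 15279123944448.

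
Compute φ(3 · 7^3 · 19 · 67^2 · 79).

3650590944

φ(3) = 3 − 1 = 2.
φ(7^3) = 7^3 − 7^2 = 343 − 49 = 294.
φ(19) = 19 − 1 = 18.
φ(67^2) = 67^2 − 67^1 = 4489 − 67 = 4422.
φ(79) = 79 − 1 = 78.
Multiply: 2 · 294 · 18 · 4422 · 78 = 3650590944.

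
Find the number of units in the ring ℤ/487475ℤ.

487475 = 5^2 · 17 · 31 · 37.
φ(5^2) = 5^2 − 5^1 = 25 − 5 = 20.
φ(17) = 17 − 1 = 16.
φ(31) = 31 − 1 = 30.
φ(37) = 37 − 1 = 36.
Since φ is multiplicative, φ(487475) = 20 · 16 · 30 · 36 = 345600.

345600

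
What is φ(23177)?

17640

Prime factorization: 23177 = 7^2 × 11 × 43.
φ(23177) = 23177 · (1 − 1/7) · (1 − 1/11) · (1 − 1/43)
       = 23177 · 2520/3311 = 17640.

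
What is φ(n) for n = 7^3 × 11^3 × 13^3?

φ(1003003001) = 1003003001 · (1 − 1/7) · (1 − 1/11) · (1 − 1/13)
       = 1003003001 · 720/1001 = 721440720.

721440720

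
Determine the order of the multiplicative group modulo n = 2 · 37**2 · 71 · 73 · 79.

523635840

φ(1121093266) = 1121093266 · (1 − 1/2) · (1 − 1/37) · (1 − 1/71) · (1 − 1/73) · (1 − 1/79)
       = 1121093266 · 14152320/30299818 = 523635840.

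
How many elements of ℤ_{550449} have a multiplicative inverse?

First factor: 550449 = 3**3 · 19 · 29 · 37.
φ(3^3) = 3^3 − 3^2 = 27 − 9 = 18.
φ(19) = 19 − 1 = 18.
φ(29) = 29 − 1 = 28.
φ(37) = 37 − 1 = 36.
Multiply: 18 · 18 · 28 · 36 = 326592.

326592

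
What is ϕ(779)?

Prime factorization: 779 = 19 · 41.
φ(779) = 779 · (1 − 1/19) · (1 − 1/41)
       = 779 · 720/779 = 720.

720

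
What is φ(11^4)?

13310

φ(11^4) = 11^4 − 11^3 = 14641 − 1331 = 13310.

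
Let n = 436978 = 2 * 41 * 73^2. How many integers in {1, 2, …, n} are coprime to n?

φ(2) = 2 − 1 = 1.
φ(41) = 41 − 1 = 40.
φ(73^2) = 73^1·(73−1) = 73·72 = 5256.
φ(436978) = 1 × 40 × 5256 = 210240.

210240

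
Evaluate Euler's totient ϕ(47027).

First factor: 47027 = 31 · 37 · 41.
φ(31) = 31 − 1 = 30.
φ(37) = 37 − 1 = 36.
φ(41) = 41 − 1 = 40.
Multiply: 30 · 36 · 40 = 43200.

43200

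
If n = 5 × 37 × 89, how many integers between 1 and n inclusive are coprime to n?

12672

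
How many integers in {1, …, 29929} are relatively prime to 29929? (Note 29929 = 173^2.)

29756

φ(29929) = 29929 · (1 − 1/173)
       = 29929 · 172/173 = 29756.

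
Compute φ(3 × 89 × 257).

45056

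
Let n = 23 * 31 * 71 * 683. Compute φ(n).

φ(34575509) = 34575509 · (1 − 1/23) · (1 − 1/31) · (1 − 1/71) · (1 − 1/683)
       = 34575509 · 31508400/34575509 = 31508400.

31508400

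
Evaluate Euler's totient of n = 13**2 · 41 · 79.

φ(13^2) = 13^2 − 13^1 = 169 − 13 = 156.
φ(41) = 41 − 1 = 40.
φ(79) = 79 − 1 = 78.
φ(547391) = 156 × 40 × 78 = 486720.

486720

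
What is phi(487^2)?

236682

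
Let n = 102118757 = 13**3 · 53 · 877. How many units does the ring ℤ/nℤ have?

92379456

φ(13^3) = 13^2·(13−1) = 169·12 = 2028.
φ(53) = 53 − 1 = 52.
φ(877) = 877 − 1 = 876.
φ(102118757) = 2028 × 52 × 876 = 92379456.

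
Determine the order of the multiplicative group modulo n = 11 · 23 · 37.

φ(9361) = 9361 · (1 − 1/11) · (1 − 1/23) · (1 − 1/37)
       = 9361 · 7920/9361 = 7920.

7920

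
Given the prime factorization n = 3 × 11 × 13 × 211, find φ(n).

50400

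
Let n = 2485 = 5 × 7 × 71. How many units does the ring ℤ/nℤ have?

φ(5) = 5 − 1 = 4.
φ(7) = 7 − 1 = 6.
φ(71) = 71 − 1 = 70.
φ(2485) = 4 × 6 × 70 = 1680.

1680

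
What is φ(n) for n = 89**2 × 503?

φ(89^2) = 89^1·(89−1) = 89·88 = 7832.
φ(503) = 503 − 1 = 502.
φ(3984263) = 7832 × 502 = 3931664.

3931664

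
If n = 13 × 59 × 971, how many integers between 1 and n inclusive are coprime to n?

φ(744757) = 744757 · (1 − 1/13) · (1 − 1/59) · (1 − 1/971)
       = 744757 · 675120/744757 = 675120.

675120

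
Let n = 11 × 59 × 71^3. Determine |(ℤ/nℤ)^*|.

204664600

φ(232284239) = 232284239 · (1 − 1/11) · (1 − 1/59) · (1 − 1/71)
       = 232284239 · 40600/46079 = 204664600.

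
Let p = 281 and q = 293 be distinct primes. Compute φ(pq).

81760

φ(n) = (p − 1)(q − 1) = (281−1)(293−1) = 280·292 = 81760.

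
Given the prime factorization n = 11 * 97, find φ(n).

φ(11) = 11 − 1 = 10.
φ(97) = 97 − 1 = 96.
Multiply: 10 · 96 = 960.

960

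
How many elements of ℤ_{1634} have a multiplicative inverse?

756

1634 = 2 * 19 * 43.
φ(2) = 2 − 1 = 1.
φ(19) = 19 − 1 = 18.
φ(43) = 43 − 1 = 42.
Multiply: 1 · 18 · 42 = 756.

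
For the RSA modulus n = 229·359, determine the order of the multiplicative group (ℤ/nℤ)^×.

φ(pq) = (p−1)(q−1) = 228 · 358 = 81624.

81624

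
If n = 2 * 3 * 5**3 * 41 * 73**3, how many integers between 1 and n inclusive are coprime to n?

3069504000

φ(11962272750) = 11962272750 · (1 − 1/2) · (1 − 1/3) · (1 − 1/5) · (1 − 1/41) · (1 − 1/73)
       = 11962272750 · 23040/89790 = 3069504000.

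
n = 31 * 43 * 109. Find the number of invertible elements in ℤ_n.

136080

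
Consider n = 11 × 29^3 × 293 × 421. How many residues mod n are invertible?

φ(33093019487) = 33093019487 · (1 − 1/11) · (1 − 1/29) · (1 − 1/293) · (1 − 1/421)
       = 33093019487 · 34339200/39349607 = 28879267200.

28879267200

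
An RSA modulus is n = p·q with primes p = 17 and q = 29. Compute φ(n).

φ(17) = 17 − 1 = 16.
φ(29) = 29 − 1 = 28.
Multiply: 16 · 28 = 448.

448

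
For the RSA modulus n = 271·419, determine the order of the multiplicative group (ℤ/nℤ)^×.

112860

φ(113549) = 113549 · (1 − 1/271) · (1 − 1/419)
       = 113549 · 112860/113549 = 112860.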